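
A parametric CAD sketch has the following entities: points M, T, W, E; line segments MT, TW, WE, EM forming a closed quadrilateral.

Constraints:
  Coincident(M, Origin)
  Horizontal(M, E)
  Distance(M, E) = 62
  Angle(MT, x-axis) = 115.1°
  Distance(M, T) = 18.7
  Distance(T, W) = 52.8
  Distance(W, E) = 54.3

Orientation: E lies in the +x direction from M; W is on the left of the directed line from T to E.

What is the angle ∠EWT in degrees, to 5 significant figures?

84.405°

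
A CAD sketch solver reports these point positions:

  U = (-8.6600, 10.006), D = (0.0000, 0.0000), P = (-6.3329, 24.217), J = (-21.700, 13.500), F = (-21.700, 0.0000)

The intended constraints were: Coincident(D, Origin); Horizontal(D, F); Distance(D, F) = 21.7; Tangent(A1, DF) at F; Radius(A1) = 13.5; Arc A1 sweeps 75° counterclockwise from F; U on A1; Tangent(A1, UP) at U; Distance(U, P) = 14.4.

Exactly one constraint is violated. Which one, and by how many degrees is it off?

Tangent(A1, UP) at U — off by 5.70°.

D = (0.00, 0.00) ✓; D.y = 0.00, F.y = 0.00 ✓; |DF| = 21.70 ✓; ∠(JF, FD) = 90.00° ✓; |JF| = 13.50 ✓; bearing(J→U) − bearing(J→F) = 75.00° ✓; |JU| = 13.50 ✓; ∠(JU, UP) = 84.30° ✗; |UP| = 14.40 ✓.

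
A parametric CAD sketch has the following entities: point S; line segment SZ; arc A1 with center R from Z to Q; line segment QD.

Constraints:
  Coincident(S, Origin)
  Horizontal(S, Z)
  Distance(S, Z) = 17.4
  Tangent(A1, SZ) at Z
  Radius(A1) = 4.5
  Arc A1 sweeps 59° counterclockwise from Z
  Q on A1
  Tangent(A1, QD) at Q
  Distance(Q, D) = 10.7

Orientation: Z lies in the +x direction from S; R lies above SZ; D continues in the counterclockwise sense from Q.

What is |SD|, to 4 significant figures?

29.08

S is at the origin; S and Z share the same y with |SZ| = 17.4 and Z on the +x side, so Z = (17.40, 0.000). The tangent condition forces RZ to be normal to SZ, so R = Z + (0, 4.5) = (17.40, 4.500). On A1, Z sits at bearing -90° from R; a 59° counterclockwise sweep puts Q at bearing -31°, so Q = R + 4.5·(cos -31°, sin -31°) = (21.26, 2.182). The tangent condition forces RQ to be normal to QD, so QD runs along (−sin -31°, cos -31°); with |QD| = 10.7, D = (26.77, 11.35). Then |SD| = |D − S| = 29.08.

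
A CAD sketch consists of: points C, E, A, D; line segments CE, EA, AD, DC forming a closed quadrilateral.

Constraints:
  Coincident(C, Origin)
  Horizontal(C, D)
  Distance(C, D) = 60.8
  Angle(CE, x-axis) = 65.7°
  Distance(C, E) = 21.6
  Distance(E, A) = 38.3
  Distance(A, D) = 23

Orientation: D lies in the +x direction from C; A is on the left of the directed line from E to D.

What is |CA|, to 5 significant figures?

50.679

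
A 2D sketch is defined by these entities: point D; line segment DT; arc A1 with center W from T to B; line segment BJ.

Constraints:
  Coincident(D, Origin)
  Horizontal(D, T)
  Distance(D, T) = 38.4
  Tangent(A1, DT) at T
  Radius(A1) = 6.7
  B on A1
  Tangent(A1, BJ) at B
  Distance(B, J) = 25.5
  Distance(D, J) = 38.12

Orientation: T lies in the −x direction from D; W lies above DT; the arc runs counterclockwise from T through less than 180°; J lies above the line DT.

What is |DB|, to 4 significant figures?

32.34

Checks: |WB| = 6.700 ✓; ∠(WB, BJ) = 90.00° ✓; |BJ| = 25.50 ✓; |DJ| = 38.12 ✓.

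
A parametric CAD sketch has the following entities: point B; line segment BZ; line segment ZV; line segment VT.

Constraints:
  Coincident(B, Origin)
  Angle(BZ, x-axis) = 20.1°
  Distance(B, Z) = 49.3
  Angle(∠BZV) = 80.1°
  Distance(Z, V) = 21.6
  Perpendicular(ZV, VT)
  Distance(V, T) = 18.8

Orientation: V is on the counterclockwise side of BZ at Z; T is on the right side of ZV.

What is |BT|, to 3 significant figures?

68.6

B is at the origin; BZ runs at 20.1° with length 49.3, so Z = 49.3·(cos 20.1°, sin 20.1°) = (46.3, 16.9). ∠BZV = 80.1°, so ZV runs at 20.1° + (180° − 80.1°) = 120° from the x-axis; with |ZV| = 21.6, V = Z + 21.6·(cos 120°, sin 120°) = (35.5, 35.6). The perpendicularity gives VT at right angles to ZV; with |VT| = 18.8 on the right of ZV, T = V + 18.8·(0.866, 0.500) = (51.8, 45.0). Then |BT| = |T − B| = 68.6.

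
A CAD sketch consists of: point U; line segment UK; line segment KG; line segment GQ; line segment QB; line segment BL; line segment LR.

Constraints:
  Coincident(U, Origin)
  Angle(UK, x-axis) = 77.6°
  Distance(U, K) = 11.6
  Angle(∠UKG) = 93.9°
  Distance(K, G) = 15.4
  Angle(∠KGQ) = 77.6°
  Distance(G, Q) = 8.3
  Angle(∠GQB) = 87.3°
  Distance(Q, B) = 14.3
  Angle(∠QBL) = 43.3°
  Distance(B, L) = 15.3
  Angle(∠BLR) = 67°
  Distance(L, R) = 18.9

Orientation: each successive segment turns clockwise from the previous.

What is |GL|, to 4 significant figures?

3.542

U is at the origin; UK runs at 77.6° with length 11.6, so K = (2.491, 11.33). ∠UKG = 93.9° gives KG at -8.500° from the x-axis; with |KG| = 15.4, G = (17.72, 9.053). ∠KGQ = 77.6° gives GQ at -110.9° from the x-axis; with |GQ| = 8.3, Q = (14.76, 1.299). ∠GQB = 87.3° gives QB at 156.4° from the x-axis; with |QB| = 14.3, B = (1.657, 7.024). ∠QBL = 43.3° gives BL at 19.70° from the x-axis; with |BL| = 15.3, L = (16.06, 12.18). Then |GL| = |L − G| = 3.542.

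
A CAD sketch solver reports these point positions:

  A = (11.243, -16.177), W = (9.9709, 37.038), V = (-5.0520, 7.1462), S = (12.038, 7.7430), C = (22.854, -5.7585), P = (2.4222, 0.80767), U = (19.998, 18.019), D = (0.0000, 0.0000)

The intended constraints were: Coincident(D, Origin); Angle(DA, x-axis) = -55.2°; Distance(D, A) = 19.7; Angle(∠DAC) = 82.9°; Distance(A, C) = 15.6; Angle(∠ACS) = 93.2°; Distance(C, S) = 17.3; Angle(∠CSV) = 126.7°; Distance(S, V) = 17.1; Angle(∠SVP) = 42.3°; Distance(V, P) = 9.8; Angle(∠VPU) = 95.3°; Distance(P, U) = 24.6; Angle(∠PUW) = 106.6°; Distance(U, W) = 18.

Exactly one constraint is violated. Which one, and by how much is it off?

Distance(U, W) = 18 — off by 3.50.

D = (0.00, 0.00) ✓; DA at -55.20° ✓; |DA| = 19.70 ✓; ∠DAC = 82.90° ✓; |AC| = 15.60 ✓; ∠ACS = 93.20° ✓; |CS| = 17.30 ✓; ∠CSV = 126.7° ✓; |SV| = 17.10 ✓; ∠SVP = 42.30° ✓; |VP| = 9.800 ✓; ∠VPU = 95.30° ✓; |PU| = 24.60 ✓; ∠PUW = 106.6° ✓; |UW| = 21.50 ✗.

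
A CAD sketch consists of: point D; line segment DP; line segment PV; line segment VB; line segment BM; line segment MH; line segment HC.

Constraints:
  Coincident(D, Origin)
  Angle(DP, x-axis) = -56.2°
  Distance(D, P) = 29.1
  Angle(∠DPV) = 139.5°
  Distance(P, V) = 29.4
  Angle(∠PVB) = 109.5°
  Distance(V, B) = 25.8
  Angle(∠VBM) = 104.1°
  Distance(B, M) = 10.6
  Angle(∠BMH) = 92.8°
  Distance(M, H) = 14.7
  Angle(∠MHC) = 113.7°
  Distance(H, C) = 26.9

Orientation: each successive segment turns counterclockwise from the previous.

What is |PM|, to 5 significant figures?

41.986

D is at the origin; DP runs at -56.2° with length 29.1, so P = (16.188, -24.182). ∠DPV = 139.5° gives PV at -15.700° from the x-axis; with |PV| = 29.4, V = (44.491, -32.137). ∠PVB = 109.5° gives VB at 54.800° from the x-axis; with |VB| = 25.8, B = (59.363, -11.055). ∠VBM = 104.1° gives BM at 130.70° from the x-axis; with |BM| = 10.6, M = (52.451, -3.0187). Then |PM| = |M − P| = 41.986.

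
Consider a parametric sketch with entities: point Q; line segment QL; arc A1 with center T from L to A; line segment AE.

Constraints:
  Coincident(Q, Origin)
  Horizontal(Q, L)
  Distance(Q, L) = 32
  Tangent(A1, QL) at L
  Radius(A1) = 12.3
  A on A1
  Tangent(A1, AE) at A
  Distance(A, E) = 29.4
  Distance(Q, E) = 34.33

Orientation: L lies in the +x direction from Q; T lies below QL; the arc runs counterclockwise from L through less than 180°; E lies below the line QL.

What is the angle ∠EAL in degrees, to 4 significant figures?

148.0°

Checks: ∠(TL, LQ) = 90.00° ✓; |TL| = 12.30 ✓; |TA| = 12.30 ✓; ∠(TA, AE) = 90.00° ✓; |AE| = 29.40 ✓; |QE| = 34.33 ✓.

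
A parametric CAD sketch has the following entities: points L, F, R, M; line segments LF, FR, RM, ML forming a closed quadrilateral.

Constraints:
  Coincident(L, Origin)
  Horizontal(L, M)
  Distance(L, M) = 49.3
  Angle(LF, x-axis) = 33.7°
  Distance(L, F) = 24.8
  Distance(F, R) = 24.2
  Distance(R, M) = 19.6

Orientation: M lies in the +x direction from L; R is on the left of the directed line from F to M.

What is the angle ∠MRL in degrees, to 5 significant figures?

81.702°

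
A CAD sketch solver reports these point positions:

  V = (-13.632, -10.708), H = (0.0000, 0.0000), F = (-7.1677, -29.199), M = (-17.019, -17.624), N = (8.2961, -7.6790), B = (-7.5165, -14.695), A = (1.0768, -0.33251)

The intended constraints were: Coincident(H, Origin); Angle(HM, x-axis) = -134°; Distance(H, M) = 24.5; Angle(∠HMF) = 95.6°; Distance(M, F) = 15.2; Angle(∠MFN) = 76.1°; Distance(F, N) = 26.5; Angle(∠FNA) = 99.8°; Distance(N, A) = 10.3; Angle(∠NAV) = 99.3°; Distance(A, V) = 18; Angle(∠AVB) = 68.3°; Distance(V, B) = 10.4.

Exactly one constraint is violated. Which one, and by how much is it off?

Distance(V, B) = 10.4 — off by 3.10.

H = (0.00, 0.00) ✓; HM at -134.0° ✓; |HM| = 24.50 ✓; ∠HMF = 95.60° ✓; |MF| = 15.20 ✓; ∠MFN = 76.10° ✓; |FN| = 26.50 ✓; ∠FNA = 99.80° ✓; |NA| = 10.30 ✓; ∠NAV = 99.30° ✓; |AV| = 18.00 ✓; ∠AVB = 68.30° ✓; |VB| = 7.300 ✗.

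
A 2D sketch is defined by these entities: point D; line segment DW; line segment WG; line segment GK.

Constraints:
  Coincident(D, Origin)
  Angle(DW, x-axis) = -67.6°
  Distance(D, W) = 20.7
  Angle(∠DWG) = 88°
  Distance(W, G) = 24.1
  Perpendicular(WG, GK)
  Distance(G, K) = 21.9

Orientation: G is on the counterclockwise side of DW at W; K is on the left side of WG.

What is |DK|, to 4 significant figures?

23.41

D is at the origin; DW runs at -67.6° with length 20.7, so W = 20.7·(cos -67.6°, sin -67.6°) = (7.888, -19.14). ∠DWG = 88.0°, so WG runs at -67.6° + (180° − 88.0°) = 24.40° from the x-axis; with |WG| = 24.1, G = W + 24.1·(cos 24.40°, sin 24.40°) = (29.84, -9.182). The perpendicularity gives GK at right angles to WG; with |GK| = 21.9 on the left of WG, K = G + 21.9·(-0.4131, 0.9107) = (20.79, 10.76). Then |DK| = |K − D| = 23.41.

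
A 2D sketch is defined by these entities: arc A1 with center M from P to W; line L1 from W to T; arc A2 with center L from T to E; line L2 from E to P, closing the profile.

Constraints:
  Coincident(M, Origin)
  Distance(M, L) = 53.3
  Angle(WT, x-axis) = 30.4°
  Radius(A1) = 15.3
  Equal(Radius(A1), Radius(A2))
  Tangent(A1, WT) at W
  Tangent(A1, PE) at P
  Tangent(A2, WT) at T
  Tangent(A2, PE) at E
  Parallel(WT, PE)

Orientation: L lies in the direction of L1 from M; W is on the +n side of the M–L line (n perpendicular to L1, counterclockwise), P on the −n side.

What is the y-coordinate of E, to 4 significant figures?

13.78

The slot axis is L1's direction at 30.4°, so u = (cos 30.4°, sin 30.4°) = (0.8625, 0.5060) and n = (−sin 30.4°, cos 30.4°) = (-0.5060, 0.8625). M is at the origin and L lies 53.3 along u from M, so L = 53.3·u = (45.97, 26.97). Tangency of A1 to both parallel lines with radius 15.3 puts W and P at M ± 15.3·n: W = (-7.742, 13.20), P = (7.742, -13.20). Equal radii place T and E the same way about L: T = L + 15.3·n = (38.23, 40.17), E = L − 15.3·n = (53.71, 13.78). So E.y = 13.78.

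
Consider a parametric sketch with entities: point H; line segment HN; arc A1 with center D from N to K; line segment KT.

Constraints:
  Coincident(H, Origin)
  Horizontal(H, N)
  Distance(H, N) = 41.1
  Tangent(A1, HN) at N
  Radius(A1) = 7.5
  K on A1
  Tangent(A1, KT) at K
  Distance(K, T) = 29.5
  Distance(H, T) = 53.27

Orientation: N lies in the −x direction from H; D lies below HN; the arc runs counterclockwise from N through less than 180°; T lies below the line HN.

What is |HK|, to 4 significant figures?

49.17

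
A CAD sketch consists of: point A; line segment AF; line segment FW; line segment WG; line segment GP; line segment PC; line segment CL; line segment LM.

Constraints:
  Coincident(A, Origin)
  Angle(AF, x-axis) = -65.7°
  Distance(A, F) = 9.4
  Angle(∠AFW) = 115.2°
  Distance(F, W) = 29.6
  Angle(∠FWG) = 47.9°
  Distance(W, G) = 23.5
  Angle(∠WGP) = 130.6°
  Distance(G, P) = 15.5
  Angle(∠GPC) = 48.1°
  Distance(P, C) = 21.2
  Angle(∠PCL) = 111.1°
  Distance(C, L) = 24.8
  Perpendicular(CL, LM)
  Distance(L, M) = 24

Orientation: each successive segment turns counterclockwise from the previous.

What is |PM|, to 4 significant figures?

32.71

A is at the origin; AF runs at -65.7° with length 9.4, so F = (3.868, -8.567). ∠AFW = 115.2° gives FW at -0.9000° from the x-axis; with |FW| = 29.6, W = (33.46, -9.032). ∠FWG = 47.9° gives WG at 131.2° from the x-axis; with |WG| = 23.5, G = (17.99, 8.650). ∠WGP = 130.6° gives GP at -179.4° from the x-axis; with |GP| = 15.5, P = (2.486, 8.487). ∠GPC = 48.1° gives PC at -47.50° from the x-axis; with |PC| = 21.2, C = (16.81, -7.143). ∠PCL = 111.1° gives CL at 21.40° from the x-axis; with |CL| = 24.8, L = (39.90, 1.906). CL is perpendicular to LM, so LM runs at 111.4°; with |LM| = 24.0, M = (31.14, 24.25). Then |PM| = |M − P| = 32.71.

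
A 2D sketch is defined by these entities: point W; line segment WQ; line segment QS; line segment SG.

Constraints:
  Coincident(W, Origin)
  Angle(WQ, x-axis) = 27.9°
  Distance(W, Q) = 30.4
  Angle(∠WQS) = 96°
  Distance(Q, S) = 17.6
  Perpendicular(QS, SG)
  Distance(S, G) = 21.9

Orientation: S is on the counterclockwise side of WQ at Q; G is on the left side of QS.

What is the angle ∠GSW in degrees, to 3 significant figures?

34.5°

W is at the origin; WQ runs at 27.9° with length 30.4, so Q = 30.4·(cos 27.9°, sin 27.9°) = (26.9, 14.2). ∠WQS = 96.0°, so QS runs at 27.9° + (180° − 96.0°) = 112° from the x-axis; with |QS| = 17.6, S = Q + 17.6·(cos 112°, sin 112°) = (20.3, 30.6). QS is perpendicular to SG; with |SG| = 21.9 on the left of QS, G = S + 21.9·(-0.928, -0.373) = (-0.0177, 22.4). Then cos ∠GSW = SG·SW / (|SG||SW|), giving 34.5°.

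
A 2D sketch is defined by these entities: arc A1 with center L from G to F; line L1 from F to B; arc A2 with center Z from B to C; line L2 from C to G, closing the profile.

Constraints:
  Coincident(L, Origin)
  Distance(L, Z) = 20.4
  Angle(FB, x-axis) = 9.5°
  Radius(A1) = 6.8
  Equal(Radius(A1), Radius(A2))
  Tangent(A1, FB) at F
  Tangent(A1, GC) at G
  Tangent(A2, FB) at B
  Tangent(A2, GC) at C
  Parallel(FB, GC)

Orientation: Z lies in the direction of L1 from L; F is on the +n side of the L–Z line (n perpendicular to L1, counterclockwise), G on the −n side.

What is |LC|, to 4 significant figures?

21.50

Tangency of A1 to both parallel lines with radius 6.8 puts F and G at L ± 6.8·n: F = (-1.122, 6.707), G = (1.122, -6.707). Equal radii place B and C the same way about Z: B = Z + 6.8·n = (19.00, 10.07), C = Z − 6.8·n = (21.24, -3.340). Then |LC| = |C − L| = 21.50.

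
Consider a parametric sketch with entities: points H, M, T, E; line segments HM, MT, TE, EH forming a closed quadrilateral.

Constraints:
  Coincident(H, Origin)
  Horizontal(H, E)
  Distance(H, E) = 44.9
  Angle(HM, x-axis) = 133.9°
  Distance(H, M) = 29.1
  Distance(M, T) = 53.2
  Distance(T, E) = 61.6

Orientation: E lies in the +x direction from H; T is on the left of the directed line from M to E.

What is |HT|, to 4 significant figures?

59.55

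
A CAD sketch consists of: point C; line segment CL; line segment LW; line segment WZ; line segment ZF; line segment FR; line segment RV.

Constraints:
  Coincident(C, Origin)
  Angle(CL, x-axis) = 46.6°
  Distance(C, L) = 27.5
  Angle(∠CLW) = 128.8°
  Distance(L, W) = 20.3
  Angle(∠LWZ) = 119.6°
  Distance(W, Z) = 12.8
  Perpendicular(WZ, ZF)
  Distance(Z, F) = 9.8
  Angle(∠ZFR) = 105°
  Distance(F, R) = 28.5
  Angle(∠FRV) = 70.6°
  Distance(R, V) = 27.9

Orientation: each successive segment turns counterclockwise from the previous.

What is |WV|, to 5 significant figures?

16.484

C is at the origin; CL runs at 46.6° with length 27.5, so L = (18.895, 19.981). ∠CLW = 128.8° gives LW at 97.800° from the x-axis; with |LW| = 20.3, W = (16.140, 40.093). ∠LWZ = 119.6° gives WZ at 158.20° from the x-axis; with |WZ| = 12.8, Z = (4.2553, 44.846). WZ ⟂ ZF, so ZF runs at -111.80°; with |ZF| = 9.8, F = (0.61586, 35.747). ∠ZFR = 105.0° gives FR at -36.800° from the x-axis; with |FR| = 28.5, R = (23.437, 18.675). ∠FRV = 70.6° gives RV at 72.600° from the x-axis; with |RV| = 27.9, V = (31.780, 45.298). Then |WV| = |V − W| = 16.484.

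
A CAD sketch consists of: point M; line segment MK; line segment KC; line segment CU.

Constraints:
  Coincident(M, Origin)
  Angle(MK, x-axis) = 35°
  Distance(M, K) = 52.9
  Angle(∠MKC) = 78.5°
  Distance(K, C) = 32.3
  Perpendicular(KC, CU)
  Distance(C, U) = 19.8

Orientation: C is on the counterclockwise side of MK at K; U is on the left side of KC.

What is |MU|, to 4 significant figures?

38.73

M is at the origin; MK runs at 35.0° with length 52.9, so K = 52.9·(cos 35.0°, sin 35.0°) = (43.33, 30.34). ∠MKC = 78.5°, so KC runs at 35.0° + (180° − 78.5°) = 136.5° from the x-axis; with |KC| = 32.3, C = K + 32.3·(cos 136.5°, sin 136.5°) = (19.90, 52.58). KC is perpendicular to CU; with |CU| = 19.8 on the left of KC, U = C + 19.8·(-0.6884, -0.7254) = (6.274, 38.21). Then |MU| = |U − M| = 38.73.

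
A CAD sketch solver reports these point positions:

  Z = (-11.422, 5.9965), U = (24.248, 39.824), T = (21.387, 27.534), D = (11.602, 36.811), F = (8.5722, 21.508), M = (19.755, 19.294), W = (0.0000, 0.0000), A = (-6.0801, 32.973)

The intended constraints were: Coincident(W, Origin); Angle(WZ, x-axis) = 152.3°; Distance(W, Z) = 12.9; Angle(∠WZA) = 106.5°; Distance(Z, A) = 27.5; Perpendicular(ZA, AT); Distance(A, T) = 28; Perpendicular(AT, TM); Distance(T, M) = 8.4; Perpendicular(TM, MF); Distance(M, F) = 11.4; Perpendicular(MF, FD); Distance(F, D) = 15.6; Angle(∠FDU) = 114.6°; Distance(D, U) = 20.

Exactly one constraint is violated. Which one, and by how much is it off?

Distance(D, U) = 20 — off by 7.00.

W = (0.00, 0.00) ✓; WZ at 152.3° ✓; |WZ| = 12.90 ✓; ∠WZA = 106.5° ✓; |ZA| = 27.50 ✓; ∠(ZA, AT) = 90.00° ✓; |AT| = 28.00 ✓; ∠(AT, TM) = 90.00° ✓; |TM| = 8.400 ✓; ∠(TM, MF) = 90.00° ✓; |MF| = 11.40 ✓; ∠(MF, FD) = 90.00° ✓; |FD| = 15.60 ✓; ∠FDU = 114.6° ✓; |DU| = 13.00 ✗.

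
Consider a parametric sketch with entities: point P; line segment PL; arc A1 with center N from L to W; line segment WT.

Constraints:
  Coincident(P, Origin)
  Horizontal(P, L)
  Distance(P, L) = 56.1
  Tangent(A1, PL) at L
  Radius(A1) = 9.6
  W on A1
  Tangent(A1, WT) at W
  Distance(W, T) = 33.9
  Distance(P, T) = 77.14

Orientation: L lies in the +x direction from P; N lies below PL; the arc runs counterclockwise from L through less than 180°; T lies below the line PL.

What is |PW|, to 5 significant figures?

49.622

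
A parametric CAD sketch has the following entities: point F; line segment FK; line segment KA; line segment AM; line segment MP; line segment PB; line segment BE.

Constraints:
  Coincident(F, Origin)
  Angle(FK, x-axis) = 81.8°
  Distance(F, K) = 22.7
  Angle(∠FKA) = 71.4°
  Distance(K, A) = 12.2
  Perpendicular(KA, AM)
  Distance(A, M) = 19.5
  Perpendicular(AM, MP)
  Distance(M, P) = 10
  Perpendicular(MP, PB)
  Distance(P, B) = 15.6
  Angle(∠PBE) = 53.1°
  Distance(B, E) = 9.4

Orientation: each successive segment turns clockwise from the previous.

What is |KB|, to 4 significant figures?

4.478

The perpendicularity gives MP at right angles to AM, so MP runs at 153.2°; with |MP| = 10.0, P = (-3.591, 4.071). The perpendicularity gives PB at right angles to MP, so PB runs at 63.20°; with |PB| = 15.6, B = (3.443, 17.99). Then |KB| = |B − K| = 4.478.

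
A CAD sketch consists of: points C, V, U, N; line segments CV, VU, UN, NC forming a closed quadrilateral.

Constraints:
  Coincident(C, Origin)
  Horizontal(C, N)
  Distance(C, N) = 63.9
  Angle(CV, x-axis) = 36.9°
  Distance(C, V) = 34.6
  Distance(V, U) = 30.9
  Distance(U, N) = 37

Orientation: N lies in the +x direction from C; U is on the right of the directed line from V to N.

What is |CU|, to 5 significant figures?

30.065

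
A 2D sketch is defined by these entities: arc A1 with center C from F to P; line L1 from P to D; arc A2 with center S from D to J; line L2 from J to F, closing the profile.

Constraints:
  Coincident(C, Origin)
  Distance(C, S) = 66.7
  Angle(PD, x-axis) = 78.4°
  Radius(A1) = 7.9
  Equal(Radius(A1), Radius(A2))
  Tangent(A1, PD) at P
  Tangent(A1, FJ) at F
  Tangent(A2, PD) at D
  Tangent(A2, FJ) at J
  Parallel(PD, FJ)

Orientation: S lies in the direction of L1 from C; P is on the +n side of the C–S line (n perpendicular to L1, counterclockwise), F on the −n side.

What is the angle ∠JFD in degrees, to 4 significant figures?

13.33°

Tangency of A1 to both parallel lines with radius 7.9 puts P and F at C ± 7.9·n: P = (-7.739, 1.589), F = (7.739, -1.589). Equal radii place D and J the same way about S: D = S + 7.9·n = (5.673, 66.93), J = S − 7.9·n = (21.15, 63.75). Then cos ∠JFD = FJ·FD / (|FJ||FD|), giving 13.33°.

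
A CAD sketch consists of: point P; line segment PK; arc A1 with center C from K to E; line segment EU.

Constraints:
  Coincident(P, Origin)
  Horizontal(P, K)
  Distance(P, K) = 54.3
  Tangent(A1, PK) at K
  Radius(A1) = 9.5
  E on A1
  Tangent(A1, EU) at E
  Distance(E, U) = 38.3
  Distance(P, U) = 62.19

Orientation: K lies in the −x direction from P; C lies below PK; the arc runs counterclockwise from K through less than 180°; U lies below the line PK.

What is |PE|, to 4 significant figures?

63.95

P is at the origin; PK is horizontal with |PK| = 54.3 and K on the −x side, so K = (-54.30, 0.000). Tangency of A1 to PK means the radius CK is perpendicular to PK, so C = K + (0, -9.5) = (-54.30, -9.500). Since CE ⟂ EU (tangency), |CU| = √(9.5² + 38.3²) = 39.46 regardless of where E sits on A1. So U lies on both circle(P, 62.19) and circle(C, 39.46); the below-PK intersection is U = (-41.09, -46.68). E is the foot of the tangent from U: E = (-62.22, -14.74).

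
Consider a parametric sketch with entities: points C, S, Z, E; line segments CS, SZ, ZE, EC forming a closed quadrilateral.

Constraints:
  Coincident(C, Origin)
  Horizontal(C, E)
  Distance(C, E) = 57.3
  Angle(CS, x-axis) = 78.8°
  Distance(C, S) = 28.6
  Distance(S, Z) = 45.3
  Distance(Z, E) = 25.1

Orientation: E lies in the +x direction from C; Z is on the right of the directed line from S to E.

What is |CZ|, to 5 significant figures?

34.272

C is at the origin; C and E share the same y with |CE| = 57.3 and E in +x, so E = (57.3, 0). CS runs at 78.8° with |CS| = 28.6, so S = (5.5551, 28.055). Z is determined by |SZ| = 45.3 and |ZE| = 25.1 together: it lies at the intersection of circle(S, 45.3) and circle(E, 25.1). With |SE| = 58.861, the foot of the radical line on SE is 41.511 from S and the perpendicular offset is √(45.3² − 41.511²) = 18.137. Taking the right-of-SE solution: Z = (33.402, -7.6747).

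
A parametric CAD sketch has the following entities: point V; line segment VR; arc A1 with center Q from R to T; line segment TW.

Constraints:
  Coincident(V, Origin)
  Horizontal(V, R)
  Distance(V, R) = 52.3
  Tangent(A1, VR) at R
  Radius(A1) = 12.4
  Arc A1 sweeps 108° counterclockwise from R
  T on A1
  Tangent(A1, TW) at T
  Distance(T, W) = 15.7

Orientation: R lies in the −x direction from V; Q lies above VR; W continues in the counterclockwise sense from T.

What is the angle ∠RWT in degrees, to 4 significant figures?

30.56°

V is at the origin; V and R share the same y with |VR| = 52.3 and R on the −x side, so R = (-52.30, 0.000). The tangent condition forces QR to be normal to VR, so Q = R + (0, 12.4) = (-52.30, 12.40). On A1, R sits at bearing -90° from Q; a 108° counterclockwise sweep puts T at bearing 18°, so T = Q + 12.4·(cos 18°, sin 18°) = (-40.51, 16.23). The tangent condition forces QT to be normal to TW, so TW runs along (−sin 18°, cos 18°); with |TW| = 15.7, W = (-45.36, 31.16). Then cos ∠RWT = WR·WT / (|WR||WT|), giving 30.56°.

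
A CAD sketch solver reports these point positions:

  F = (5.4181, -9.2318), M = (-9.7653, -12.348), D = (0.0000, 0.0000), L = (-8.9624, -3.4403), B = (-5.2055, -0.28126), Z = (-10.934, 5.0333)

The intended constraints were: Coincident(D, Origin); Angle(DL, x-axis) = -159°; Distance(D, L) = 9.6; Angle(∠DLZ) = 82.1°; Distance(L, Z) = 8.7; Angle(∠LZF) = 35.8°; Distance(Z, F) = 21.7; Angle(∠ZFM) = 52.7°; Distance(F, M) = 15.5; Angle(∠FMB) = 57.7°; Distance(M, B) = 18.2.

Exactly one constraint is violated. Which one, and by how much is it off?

Distance(M, B) = 18.2 — off by 5.30.

D = (0.00, 0.00) ✓; DL at -159.0° ✓; |DL| = 9.600 ✓; ∠DLZ = 82.10° ✓; |LZ| = 8.700 ✓; ∠LZF = 35.80° ✓; |ZF| = 21.70 ✓; ∠ZFM = 52.70° ✓; |FM| = 15.50 ✓; ∠FMB = 57.70° ✓; |MB| = 12.90 ✗.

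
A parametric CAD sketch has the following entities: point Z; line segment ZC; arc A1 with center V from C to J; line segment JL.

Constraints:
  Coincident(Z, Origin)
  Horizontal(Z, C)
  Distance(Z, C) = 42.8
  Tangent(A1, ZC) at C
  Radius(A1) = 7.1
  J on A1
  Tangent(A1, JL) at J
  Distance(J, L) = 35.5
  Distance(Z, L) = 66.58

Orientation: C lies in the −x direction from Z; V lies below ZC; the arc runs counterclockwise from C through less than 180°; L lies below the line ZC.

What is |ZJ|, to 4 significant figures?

50.35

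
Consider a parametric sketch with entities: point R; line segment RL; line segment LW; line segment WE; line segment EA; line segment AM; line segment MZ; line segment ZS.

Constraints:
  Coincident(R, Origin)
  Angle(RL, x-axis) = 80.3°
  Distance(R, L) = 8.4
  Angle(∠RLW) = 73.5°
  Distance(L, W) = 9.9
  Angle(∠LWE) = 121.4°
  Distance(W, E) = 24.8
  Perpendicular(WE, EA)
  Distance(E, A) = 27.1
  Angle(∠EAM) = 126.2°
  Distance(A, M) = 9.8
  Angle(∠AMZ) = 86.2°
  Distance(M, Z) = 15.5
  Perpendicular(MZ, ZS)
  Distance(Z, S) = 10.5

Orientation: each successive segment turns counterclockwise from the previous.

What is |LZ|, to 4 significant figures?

17.83

R is at the origin; RL runs at 80.3° with length 8.4, so L = (1.415, 8.280). ∠RLW = 73.5° gives LW at -173.2° from the x-axis; with |LW| = 9.9, W = (-8.415, 7.108). ∠LWE = 121.4° gives WE at -114.6° from the x-axis; with |WE| = 24.8, E = (-18.74, -15.44). WE is perpendicular to EA, so EA runs at -24.60°; with |EA| = 27.1, A = (5.901, -26.72). ∠EAM = 126.2° gives AM at 29.20° from the x-axis; with |AM| = 9.8, M = (14.46, -21.94). ∠AMZ = 86.2° gives MZ at 123.0° from the x-axis; with |MZ| = 15.5, Z = (6.014, -8.942). Then |LZ| = |Z − L| = 17.83.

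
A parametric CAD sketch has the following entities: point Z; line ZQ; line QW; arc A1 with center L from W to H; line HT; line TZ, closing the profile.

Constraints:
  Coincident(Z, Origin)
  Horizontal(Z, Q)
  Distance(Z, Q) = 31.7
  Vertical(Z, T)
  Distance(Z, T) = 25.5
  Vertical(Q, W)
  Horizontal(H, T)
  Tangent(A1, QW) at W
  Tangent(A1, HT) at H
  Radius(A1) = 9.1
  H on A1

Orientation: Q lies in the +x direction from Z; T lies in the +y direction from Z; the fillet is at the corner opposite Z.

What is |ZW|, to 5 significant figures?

35.691

Z is at the origin; ZQ is horizontal with |ZQ| = 31.7 and Q on the +x side, so Q = (31.700, 0.0000). ZT is vertical with |ZT| = 25.5 and T on the +y side, so T = (0.0000, 25.500). The virtual corner opposite Z is at (31.700, 25.500). Since A1 is tangent to QW there, LW ⟂ QW and A1 meets HT tangentially, so LH is at right angles to HT, with radius 9.1, so the center L sits 9.1 in from both sides at L = (22.600, 16.400). That places the tangent points at W = (31.700, 16.400) on QW and H = (22.600, 25.500) on HT. Then |ZW| = |W − Z| = 35.691.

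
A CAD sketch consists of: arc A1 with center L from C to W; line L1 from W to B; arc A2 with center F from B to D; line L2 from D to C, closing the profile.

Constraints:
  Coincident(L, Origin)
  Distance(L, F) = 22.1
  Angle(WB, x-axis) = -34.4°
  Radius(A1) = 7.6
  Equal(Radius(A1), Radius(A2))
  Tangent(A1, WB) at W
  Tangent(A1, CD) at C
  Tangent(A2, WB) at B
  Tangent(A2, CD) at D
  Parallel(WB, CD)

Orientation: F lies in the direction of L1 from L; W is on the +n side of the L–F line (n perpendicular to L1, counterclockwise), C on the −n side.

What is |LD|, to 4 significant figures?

23.37

Tangency of A1 to both parallel lines with radius 7.6 puts W and C at L ± 7.6·n: W = (4.294, 6.271), C = (-4.294, -6.271). Equal radii place B and D the same way about F: B = F + 7.6·n = (22.53, -6.215), D = F − 7.6·n = (13.94, -18.76). Then |LD| = |D − L| = 23.37.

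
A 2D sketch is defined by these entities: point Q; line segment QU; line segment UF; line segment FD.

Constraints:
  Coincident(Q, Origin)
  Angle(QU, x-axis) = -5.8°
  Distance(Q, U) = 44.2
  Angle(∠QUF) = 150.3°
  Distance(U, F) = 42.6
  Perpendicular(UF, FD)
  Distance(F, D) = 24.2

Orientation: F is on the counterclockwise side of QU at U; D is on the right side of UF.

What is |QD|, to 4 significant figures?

93.19

∠QUF = 150.3°, so UF runs at -5.8° + (180° − 150.3°) = 23.90° from the x-axis; with |UF| = 42.6, F = U + 42.6·(cos 23.90°, sin 23.90°) = (82.92, 12.79). UF is perpendicular to FD; with |FD| = 24.2 on the right of UF, D = F + 24.2·(0.4051, -0.9143) = (92.73, -9.333). Then |QD| = |D − Q| = 93.19.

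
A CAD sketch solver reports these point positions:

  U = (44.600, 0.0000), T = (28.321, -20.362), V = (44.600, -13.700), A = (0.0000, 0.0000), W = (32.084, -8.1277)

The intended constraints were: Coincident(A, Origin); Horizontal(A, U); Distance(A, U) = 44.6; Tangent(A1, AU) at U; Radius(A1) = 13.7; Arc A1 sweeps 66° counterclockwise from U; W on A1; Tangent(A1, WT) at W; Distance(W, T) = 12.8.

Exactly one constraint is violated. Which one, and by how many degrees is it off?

Tangent(A1, WT) at W — off by 6.90°.

A = (0.00, 0.00) ✓; A.y = 0.00, U.y = 0.00 ✓; |AU| = 44.60 ✓; ∠(VU, UA) = 90.00° ✓; |VU| = 13.70 ✓; bearing(V→W) − bearing(V→U) = 66.00° ✓; |VW| = 13.70 ✓; ∠(VW, WT) = 83.10° ✗; |WT| = 12.80 ✓.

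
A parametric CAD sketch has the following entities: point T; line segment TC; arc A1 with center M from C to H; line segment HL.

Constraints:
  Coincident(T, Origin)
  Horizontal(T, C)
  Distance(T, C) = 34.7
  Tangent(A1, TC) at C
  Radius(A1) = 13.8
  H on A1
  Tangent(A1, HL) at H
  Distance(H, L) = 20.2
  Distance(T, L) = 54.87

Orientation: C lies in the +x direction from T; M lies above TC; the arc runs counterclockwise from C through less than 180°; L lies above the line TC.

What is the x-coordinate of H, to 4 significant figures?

47.48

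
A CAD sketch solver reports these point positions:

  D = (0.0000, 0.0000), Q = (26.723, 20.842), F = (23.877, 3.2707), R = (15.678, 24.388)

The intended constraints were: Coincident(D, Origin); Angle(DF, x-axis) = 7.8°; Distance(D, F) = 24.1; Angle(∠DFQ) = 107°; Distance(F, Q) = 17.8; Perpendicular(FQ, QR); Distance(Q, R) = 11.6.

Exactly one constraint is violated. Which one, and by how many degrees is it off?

Perpendicular(FQ, QR) — off by 8.60°.

D = (0.00, 0.00) ✓; DF at 7.800° ✓; |DF| = 24.10 ✓; ∠DFQ = 107.0° ✓; |FQ| = 17.80 ✓; ∠(FQ, QR) = 81.40° ✗; |QR| = 11.60 ✓.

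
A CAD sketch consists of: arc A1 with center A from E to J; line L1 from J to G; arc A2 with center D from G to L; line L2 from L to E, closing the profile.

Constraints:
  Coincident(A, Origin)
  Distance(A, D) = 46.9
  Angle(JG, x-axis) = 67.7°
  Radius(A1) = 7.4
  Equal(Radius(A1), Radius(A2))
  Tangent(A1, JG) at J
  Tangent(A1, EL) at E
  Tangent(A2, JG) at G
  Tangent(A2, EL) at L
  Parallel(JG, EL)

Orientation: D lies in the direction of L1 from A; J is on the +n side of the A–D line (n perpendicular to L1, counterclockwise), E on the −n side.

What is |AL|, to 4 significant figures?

47.48

The slot axis is L1's direction at 67.7°, so u = (cos 67.7°, sin 67.7°) = (0.3795, 0.9252) and n = (−sin 67.7°, cos 67.7°) = (-0.9252, 0.3795). A is at the origin and D lies 46.9 along u from A, so D = 46.9·u = (17.80, 43.39). Tangency of A1 to both parallel lines with radius 7.4 puts J and E at A ± 7.4·n: J = (-6.847, 2.808), E = (6.847, -2.808). Equal radii place G and L the same way about D: G = D + 7.4·n = (10.95, 46.20), L = D − 7.4·n = (24.64, 40.58). Then |AL| = |L − A| = 47.48.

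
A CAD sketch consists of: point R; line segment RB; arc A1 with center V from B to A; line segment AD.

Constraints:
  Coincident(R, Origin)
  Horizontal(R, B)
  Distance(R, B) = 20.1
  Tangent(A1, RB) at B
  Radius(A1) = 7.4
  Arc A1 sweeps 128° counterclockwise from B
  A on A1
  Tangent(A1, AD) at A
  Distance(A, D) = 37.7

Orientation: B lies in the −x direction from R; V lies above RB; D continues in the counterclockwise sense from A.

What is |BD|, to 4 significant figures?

45.14

R is at the origin; RB is horizontal with |RB| = 20.1 and B on the −x side, so B = (-20.10, 0.000). Tangency of A1 to RB means the radius VB is perpendicular to RB, so V = B + (0, 7.4) = (-20.10, 7.400). On A1, B sits at bearing -90° from V; a 128° counterclockwise sweep puts A at bearing 38°, so A = V + 7.4·(cos 38°, sin 38°) = (-14.27, 11.96). Since A1 is tangent to AD there, VA ⟂ AD, so AD runs along (−sin 38°, cos 38°); with |AD| = 37.7, D = (-37.48, 41.66). Then |BD| = |D − B| = 45.14.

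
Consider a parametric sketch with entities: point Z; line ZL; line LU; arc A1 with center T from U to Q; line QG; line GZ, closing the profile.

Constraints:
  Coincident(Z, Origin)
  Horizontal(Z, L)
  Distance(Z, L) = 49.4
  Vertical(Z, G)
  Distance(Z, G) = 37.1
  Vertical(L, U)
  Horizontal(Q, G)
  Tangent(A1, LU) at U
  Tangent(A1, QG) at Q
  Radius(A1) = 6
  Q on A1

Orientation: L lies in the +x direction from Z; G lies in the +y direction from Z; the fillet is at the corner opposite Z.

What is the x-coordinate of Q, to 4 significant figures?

43.40

Z is at the origin; ZL is horizontal with |ZL| = 49.4 and L on the +x side, so L = (49.40, 0.000). Z and G share the same x with |ZG| = 37.1 and G on the +y side, so G = (0.000, 37.10). The virtual corner opposite Z is at (49.40, 37.10). Tangency of A1 to LU means the radius TU is perpendicular to LU and since A1 is tangent to QG there, TQ ⟂ QG, with radius 6.0, so the center T sits 6.0 in from both sides at T = (43.40, 31.10). That places the tangent points at U = (49.40, 31.10) on LU and Q = (43.40, 37.10) on QG. So Q.x = 43.40.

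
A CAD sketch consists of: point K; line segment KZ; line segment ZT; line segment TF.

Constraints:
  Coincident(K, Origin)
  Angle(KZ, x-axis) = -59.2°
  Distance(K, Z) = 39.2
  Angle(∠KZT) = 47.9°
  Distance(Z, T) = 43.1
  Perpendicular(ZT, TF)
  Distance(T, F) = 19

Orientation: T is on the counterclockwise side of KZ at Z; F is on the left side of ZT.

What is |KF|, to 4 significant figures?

19.61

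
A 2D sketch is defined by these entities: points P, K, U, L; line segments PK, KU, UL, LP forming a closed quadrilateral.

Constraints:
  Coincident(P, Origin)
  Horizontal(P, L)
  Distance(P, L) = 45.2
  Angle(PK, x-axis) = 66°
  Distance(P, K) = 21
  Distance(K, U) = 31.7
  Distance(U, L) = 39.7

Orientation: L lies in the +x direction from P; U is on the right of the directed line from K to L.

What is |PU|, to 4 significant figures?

14.59

P is at the origin; PL is horizontal with |PL| = 45.2 and L in +x, so L = (45.2, 0). PK runs at 66.0° with |PK| = 21.0, so K = (8.541, 19.18). U is determined by |KU| = 31.7 and |UL| = 39.7 together: it lies at the intersection of circle(K, 31.7) and circle(L, 39.7). With |KL| = 41.38, the foot of the radical line on KL is 13.78 from K and the perpendicular offset is √(31.7² − 13.78²) = 28.55. Taking the right-of-KL solution: U = (7.519, -12.50).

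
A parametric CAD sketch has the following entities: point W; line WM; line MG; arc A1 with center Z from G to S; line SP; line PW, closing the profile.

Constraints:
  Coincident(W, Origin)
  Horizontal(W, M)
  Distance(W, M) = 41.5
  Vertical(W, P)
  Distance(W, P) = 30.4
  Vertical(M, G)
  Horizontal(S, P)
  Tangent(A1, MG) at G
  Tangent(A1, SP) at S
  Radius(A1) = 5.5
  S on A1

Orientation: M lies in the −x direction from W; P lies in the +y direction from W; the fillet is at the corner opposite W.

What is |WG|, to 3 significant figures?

48.4

W is at the origin; W and M share the same y with |WM| = 41.5 and M on the −x side, so M = (-41.5, 0.00). WP is vertical with |WP| = 30.4 and P on the +y side, so P = (0.00, 30.4). The virtual corner opposite W is at (-41.5, 30.4). The tangent condition forces ZG to be normal to MG and tangency of A1 to SP means the radius ZS is perpendicular to SP, with radius 5.5, so the center Z sits 5.5 in from both sides at Z = (-36.0, 24.9). That places the tangent points at G = (-41.5, 24.9) on MG and S = (-36.0, 30.4) on SP. Then |WG| = |G − W| = 48.4.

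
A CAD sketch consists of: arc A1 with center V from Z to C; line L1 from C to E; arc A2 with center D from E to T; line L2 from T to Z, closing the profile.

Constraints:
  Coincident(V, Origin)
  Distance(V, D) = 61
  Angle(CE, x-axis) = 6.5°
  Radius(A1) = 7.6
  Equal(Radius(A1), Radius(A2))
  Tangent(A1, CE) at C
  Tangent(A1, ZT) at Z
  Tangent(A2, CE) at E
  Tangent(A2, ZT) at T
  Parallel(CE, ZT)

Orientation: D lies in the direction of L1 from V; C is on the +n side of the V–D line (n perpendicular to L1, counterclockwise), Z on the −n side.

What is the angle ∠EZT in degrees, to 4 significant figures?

13.99°

The slot axis is L1's direction at 6.5°, so u = (cos 6.5°, sin 6.5°) = (0.9936, 0.1132) and n = (−sin 6.5°, cos 6.5°) = (-0.1132, 0.9936). V is at the origin and D lies 61.0 along u from V, so D = 61.0·u = (60.61, 6.905). Tangency of A1 to both parallel lines with radius 7.6 puts C and Z at V ± 7.6·n: C = (-0.8603, 7.551), Z = (0.8603, -7.551). Equal radii place E and T the same way about D: E = D + 7.6·n = (59.75, 14.46), T = D − 7.6·n = (61.47, -0.6458). Then cos ∠EZT = ZE·ZT / (|ZE||ZT|), giving 13.99°.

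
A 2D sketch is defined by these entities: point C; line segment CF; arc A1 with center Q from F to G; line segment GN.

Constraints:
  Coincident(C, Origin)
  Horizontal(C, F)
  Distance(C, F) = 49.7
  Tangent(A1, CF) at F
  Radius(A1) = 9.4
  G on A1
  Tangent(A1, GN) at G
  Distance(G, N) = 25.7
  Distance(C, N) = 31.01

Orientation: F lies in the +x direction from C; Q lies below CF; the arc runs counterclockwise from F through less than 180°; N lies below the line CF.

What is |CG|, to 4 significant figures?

43.54

Checks: |QG| = 9.400 ✓; ∠(QG, GN) = 90.00° ✓; |GN| = 25.70 ✓; |CN| = 31.01 ✓.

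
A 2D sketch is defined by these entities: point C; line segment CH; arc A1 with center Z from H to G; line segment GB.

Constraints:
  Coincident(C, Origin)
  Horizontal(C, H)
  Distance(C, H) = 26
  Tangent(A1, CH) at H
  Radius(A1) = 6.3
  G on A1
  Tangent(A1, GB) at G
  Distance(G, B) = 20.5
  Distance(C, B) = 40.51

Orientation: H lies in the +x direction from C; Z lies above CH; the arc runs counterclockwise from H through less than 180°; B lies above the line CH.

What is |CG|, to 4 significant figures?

33.02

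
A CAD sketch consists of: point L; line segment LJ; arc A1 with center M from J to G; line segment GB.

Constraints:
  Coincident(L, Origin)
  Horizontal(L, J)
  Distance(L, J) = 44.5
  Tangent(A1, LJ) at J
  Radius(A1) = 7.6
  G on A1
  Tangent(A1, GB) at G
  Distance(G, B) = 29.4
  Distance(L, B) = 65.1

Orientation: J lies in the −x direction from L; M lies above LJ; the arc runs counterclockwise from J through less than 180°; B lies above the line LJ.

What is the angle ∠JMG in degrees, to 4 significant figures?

122.6°

L is at the origin; L and J share the same y with |LJ| = 44.5 and J on the −x side, so J = (-44.50, 0.000). Since A1 is tangent to LJ there, MJ ⟂ LJ, so M = J + (0, 7.6) = (-44.50, 7.600). Since MG ⟂ GB (tangency), |MB| = √(7.6² + 29.4²) = 30.37 regardless of where G sits on A1. So B lies on both circle(L, 65.1) and circle(M, 30.37); the above-LJ intersection is B = (-53.93, 36.47). G is the foot of the tangent from B: G = (-38.10, 11.69).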